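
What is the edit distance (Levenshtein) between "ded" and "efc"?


Computing edit distance: "ded" -> "efc"
DP table:
           e    f    c
      0    1    2    3
  d   1    1    2    3
  e   2    1    2    3
  d   3    2    2    3
Edit distance = dp[3][3] = 3

3


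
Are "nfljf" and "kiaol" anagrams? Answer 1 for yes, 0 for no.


Strings: "nfljf", "kiaol"
Sorted first:  ffjln
Sorted second: aiklo
Differ at position 0: 'f' vs 'a' => not anagrams

0


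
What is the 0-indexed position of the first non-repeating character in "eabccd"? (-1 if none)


Input: eabccd
Character frequencies:
  'a': 1
  'b': 1
  'c': 2
  'd': 1
  'e': 1
Scanning left to right for freq == 1:
  Position 0 ('e'): unique! => answer = 0

0


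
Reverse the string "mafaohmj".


Input: mafaohmj
Reading characters right to left:
  Position 7: 'j'
  Position 6: 'm'
  Position 5: 'h'
  Position 4: 'o'
  Position 3: 'a'
  Position 2: 'f'
  Position 1: 'a'
  Position 0: 'm'
Reversed: jmhoafam

jmhoafam


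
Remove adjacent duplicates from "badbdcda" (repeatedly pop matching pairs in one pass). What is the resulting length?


Input: badbdcda
Stack-based adjacent duplicate removal:
  Read 'b': push. Stack: b
  Read 'a': push. Stack: ba
  Read 'd': push. Stack: bad
  Read 'b': push. Stack: badb
  Read 'd': push. Stack: badbd
  Read 'c': push. Stack: badbdc
  Read 'd': push. Stack: badbdcd
  Read 'a': push. Stack: badbdcda
Final stack: "badbdcda" (length 8)

8


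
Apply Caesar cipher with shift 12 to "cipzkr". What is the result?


Caesar cipher: shift "cipzkr" by 12
  'c' (pos 2) + 12 = pos 14 = 'o'
  'i' (pos 8) + 12 = pos 20 = 'u'
  'p' (pos 15) + 12 = pos 1 = 'b'
  'z' (pos 25) + 12 = pos 11 = 'l'
  'k' (pos 10) + 12 = pos 22 = 'w'
  'r' (pos 17) + 12 = pos 3 = 'd'
Result: oublwd

oublwd


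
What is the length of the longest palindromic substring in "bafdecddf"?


Input: "bafdecddf"
Checking substrings for palindromes:
  [6:8] "dd" (len 2) => palindrome
Longest palindromic substring: "dd" with length 2

2


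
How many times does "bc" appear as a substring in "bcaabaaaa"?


Searching for "bc" in "bcaabaaaa"
Scanning each position:
  Position 0: "bc" => MATCH
  Position 1: "ca" => no
  Position 2: "aa" => no
  Position 3: "ab" => no
  Position 4: "ba" => no
  Position 5: "aa" => no
  Position 6: "aa" => no
  Position 7: "aa" => no
Total occurrences: 1

1


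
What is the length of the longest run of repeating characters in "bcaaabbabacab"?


Input: "bcaaabbabacab"
Scanning for longest run:
  Position 1 ('c'): new char, reset run to 1
  Position 2 ('a'): new char, reset run to 1
  Position 3 ('a'): continues run of 'a', length=2
  Position 4 ('a'): continues run of 'a', length=3
  Position 5 ('b'): new char, reset run to 1
  Position 6 ('b'): continues run of 'b', length=2
  Position 7 ('a'): new char, reset run to 1
  Position 8 ('b'): new char, reset run to 1
  Position 9 ('a'): new char, reset run to 1
  Position 10 ('c'): new char, reset run to 1
  Position 11 ('a'): new char, reset run to 1
  Position 12 ('b'): new char, reset run to 1
Longest run: 'a' with length 3

3


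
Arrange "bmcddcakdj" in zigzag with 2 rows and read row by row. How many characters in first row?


Zigzag "bmcddcakdj" into 2 rows:
Placing characters:
  'b' => row 0
  'm' => row 1
  'c' => row 0
  'd' => row 1
  'd' => row 0
  'c' => row 1
  'a' => row 0
  'k' => row 1
  'd' => row 0
  'j' => row 1
Rows:
  Row 0: "bcdad"
  Row 1: "mdckj"
First row length: 5

5


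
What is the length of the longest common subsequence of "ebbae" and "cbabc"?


LCS of "ebbae" and "cbabc"
DP table:
           c    b    a    b    c
      0    0    0    0    0    0
  e   0    0    0    0    0    0
  b   0    0    1    1    1    1
  b   0    0    1    1    2    2
  a   0    0    1    2    2    2
  e   0    0    1    2    2    2
LCS length = dp[5][5] = 2

2


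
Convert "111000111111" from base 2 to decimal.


Input: "111000111111" in base 2
Positional expansion:
  Digit '1' (value 1) x 2^11 = 2048
  Digit '1' (value 1) x 2^10 = 1024
  Digit '1' (value 1) x 2^9 = 512
  Digit '0' (value 0) x 2^8 = 0
  Digit '0' (value 0) x 2^7 = 0
  Digit '0' (value 0) x 2^6 = 0
  Digit '1' (value 1) x 2^5 = 32
  Digit '1' (value 1) x 2^4 = 16
  Digit '1' (value 1) x 2^3 = 8
  Digit '1' (value 1) x 2^2 = 4
  Digit '1' (value 1) x 2^1 = 2
  Digit '1' (value 1) x 2^0 = 1
Sum = 3647

3647


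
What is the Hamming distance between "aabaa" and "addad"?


Comparing "aabaa" and "addad" position by position:
  Position 0: 'a' vs 'a' => same
  Position 1: 'a' vs 'd' => differ
  Position 2: 'b' vs 'd' => differ
  Position 3: 'a' vs 'a' => same
  Position 4: 'a' vs 'd' => differ
Total differences (Hamming distance): 3

3


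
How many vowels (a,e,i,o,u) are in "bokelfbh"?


Input: bokelfbh
Checking each character:
  'b' at position 0: consonant
  'o' at position 1: vowel (running total: 1)
  'k' at position 2: consonant
  'e' at position 3: vowel (running total: 2)
  'l' at position 4: consonant
  'f' at position 5: consonant
  'b' at position 6: consonant
  'h' at position 7: consonant
Total vowels: 2

2


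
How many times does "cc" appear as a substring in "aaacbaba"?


Searching for "cc" in "aaacbaba"
Scanning each position:
  Position 0: "aa" => no
  Position 1: "aa" => no
  Position 2: "ac" => no
  Position 3: "cb" => no
  Position 4: "ba" => no
  Position 5: "ab" => no
  Position 6: "ba" => no
Total occurrences: 0

0


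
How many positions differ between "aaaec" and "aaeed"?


Comparing "aaaec" and "aaeed" position by position:
  Position 0: 'a' vs 'a' => same
  Position 1: 'a' vs 'a' => same
  Position 2: 'a' vs 'e' => DIFFER
  Position 3: 'e' vs 'e' => same
  Position 4: 'c' vs 'd' => DIFFER
Positions that differ: 2

2


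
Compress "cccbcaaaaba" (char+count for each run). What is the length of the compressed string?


Input: cccbcaaaaba
Runs:
  'c' x 3 => "c3"
  'b' x 1 => "b1"
  'c' x 1 => "c1"
  'a' x 4 => "a4"
  'b' x 1 => "b1"
  'a' x 1 => "a1"
Compressed: "c3b1c1a4b1a1"
Compressed length: 12

12


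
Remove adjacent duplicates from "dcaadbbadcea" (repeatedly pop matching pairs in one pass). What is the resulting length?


Input: dcaadbbadcea
Stack-based adjacent duplicate removal:
  Read 'd': push. Stack: d
  Read 'c': push. Stack: dc
  Read 'a': push. Stack: dca
  Read 'a': matches stack top 'a' => pop. Stack: dc
  Read 'd': push. Stack: dcd
  Read 'b': push. Stack: dcdb
  Read 'b': matches stack top 'b' => pop. Stack: dcd
  Read 'a': push. Stack: dcda
  Read 'd': push. Stack: dcdad
  Read 'c': push. Stack: dcdadc
  Read 'e': push. Stack: dcdadce
  Read 'a': push. Stack: dcdadcea
Final stack: "dcdadcea" (length 8)

8


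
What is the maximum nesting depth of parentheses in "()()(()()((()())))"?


Input: "()()(()()((()())))"
Tracking depth:
  Position 0 '(': depth becomes 1
  Position 1 ')': depth becomes 0
  Position 2 '(': depth becomes 1
  Position 3 ')': depth becomes 0
  Position 4 '(': depth becomes 1
  Position 5 '(': depth becomes 2
  Position 6 ')': depth becomes 1
  Position 7 '(': depth becomes 2
  Position 8 ')': depth becomes 1
  Position 9 '(': depth becomes 2
  Position 10 '(': depth becomes 3
  Position 11 '(': depth becomes 4
  Position 12 ')': depth becomes 3
  Position 13 '(': depth becomes 4
  Position 14 ')': depth becomes 3
  Position 15 ')': depth becomes 2
  Position 16 ')': depth becomes 1
  Position 17 ')': depth becomes 0
Maximum depth reached: 4

4


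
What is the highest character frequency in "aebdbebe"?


Input: aebdbebe
Character counts:
  'a': 1
  'b': 3
  'd': 1
  'e': 3
Maximum frequency: 3

3


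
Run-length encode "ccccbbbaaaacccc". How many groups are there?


Input: ccccbbbaaaacccc
Scanning for consecutive runs:
  Group 1: 'c' x 4 (positions 0-3)
  Group 2: 'b' x 3 (positions 4-6)
  Group 3: 'a' x 4 (positions 7-10)
  Group 4: 'c' x 4 (positions 11-14)
Total groups: 4

4


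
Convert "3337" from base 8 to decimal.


Input: "3337" in base 8
Positional expansion:
  Digit '3' (value 3) x 8^3 = 1536
  Digit '3' (value 3) x 8^2 = 192
  Digit '3' (value 3) x 8^1 = 24
  Digit '7' (value 7) x 8^0 = 7
Sum = 1759

1759


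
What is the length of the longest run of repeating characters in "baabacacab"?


Input: "baabacacab"
Scanning for longest run:
  Position 1 ('a'): new char, reset run to 1
  Position 2 ('a'): continues run of 'a', length=2
  Position 3 ('b'): new char, reset run to 1
  Position 4 ('a'): new char, reset run to 1
  Position 5 ('c'): new char, reset run to 1
  Position 6 ('a'): new char, reset run to 1
  Position 7 ('c'): new char, reset run to 1
  Position 8 ('a'): new char, reset run to 1
  Position 9 ('b'): new char, reset run to 1
Longest run: 'a' with length 2

2


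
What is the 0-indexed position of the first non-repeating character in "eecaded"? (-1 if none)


Input: eecaded
Character frequencies:
  'a': 1
  'c': 1
  'd': 2
  'e': 3
Scanning left to right for freq == 1:
  Position 0 ('e'): freq=3, skip
  Position 1 ('e'): freq=3, skip
  Position 2 ('c'): unique! => answer = 2

2


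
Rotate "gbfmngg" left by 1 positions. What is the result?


Input: "gbfmngg", rotate left by 1
First 1 characters: "g"
Remaining characters: "bfmngg"
Concatenate remaining + first: "bfmngg" + "g" = "bfmnggg"

bfmnggg


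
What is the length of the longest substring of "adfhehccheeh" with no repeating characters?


Input: "adfhehccheeh"
Sliding window (track last position of each char):
  Position 0 ('a'): window [0,0] length 1 -- new best
  Position 1 ('d'): window [0,1] length 2 -- new best
  Position 2 ('f'): window [0,2] length 3 -- new best
  Position 3 ('h'): window [0,3] length 4 -- new best
  Position 4 ('e'): window [0,4] length 5 -- new best
  Position 5 ('h'): repeat (last at 3), move window start to 4
  Position 5 ('h'): window [4,5] length 2
  Position 6 ('c'): window [4,6] length 3
  Position 7 ('c'): repeat (last at 6), move window start to 7
  Position 7 ('c'): window [7,7] length 1
  Position 8 ('h'): window [7,8] length 2
  Position 9 ('e'): window [7,9] length 3
  Position 10 ('e'): repeat (last at 9), move window start to 10
  Position 10 ('e'): window [10,10] length 1
  Position 11 ('h'): window [10,11] length 2
Longest substring with no repeats: "adfhe" with length 5

5


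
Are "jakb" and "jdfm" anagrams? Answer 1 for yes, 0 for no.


Strings: "jakb", "jdfm"
Sorted first:  abjk
Sorted second: dfjm
Differ at position 0: 'a' vs 'd' => not anagrams

0


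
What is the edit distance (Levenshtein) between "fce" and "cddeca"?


Computing edit distance: "fce" -> "cddeca"
DP table:
           c    d    d    e    c    a
      0    1    2    3    4    5    6
  f   1    1    2    3    4    5    6
  c   2    1    2    3    4    4    5
  e   3    2    2    3    3    4    5
Edit distance = dp[3][6] = 5

5


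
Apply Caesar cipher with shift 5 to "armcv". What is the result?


Caesar cipher: shift "armcv" by 5
  'a' (pos 0) + 5 = pos 5 = 'f'
  'r' (pos 17) + 5 = pos 22 = 'w'
  'm' (pos 12) + 5 = pos 17 = 'r'
  'c' (pos 2) + 5 = pos 7 = 'h'
  'v' (pos 21) + 5 = pos 0 = 'a'
Result: fwrha

fwrha


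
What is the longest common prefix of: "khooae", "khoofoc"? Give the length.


Words: khooae, khoofoc
  Position 0: all 'k' => match
  Position 1: all 'h' => match
  Position 2: all 'o' => match
  Position 3: all 'o' => match
  Position 4: ('a', 'f') => mismatch, stop
LCP = "khoo" (length 4)

4


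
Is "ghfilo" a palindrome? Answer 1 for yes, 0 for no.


Input: ghfilo
Reversed: olifhg
  Compare pos 0 ('g') with pos 5 ('o'): MISMATCH
  Compare pos 1 ('h') with pos 4 ('l'): MISMATCH
  Compare pos 2 ('f') with pos 3 ('i'): MISMATCH
Result: not a palindrome

0


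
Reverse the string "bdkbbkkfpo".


Input: bdkbbkkfpo
Reading characters right to left:
  Position 9: 'o'
  Position 8: 'p'
  Position 7: 'f'
  Position 6: 'k'
  Position 5: 'k'
  Position 4: 'b'
  Position 3: 'b'
  Position 2: 'k'
  Position 1: 'd'
  Position 0: 'b'
Reversed: opfkkbbkdb

opfkkbbkdb


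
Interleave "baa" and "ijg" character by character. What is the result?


Interleaving "baa" and "ijg":
  Position 0: 'b' from first, 'i' from second => "bi"
  Position 1: 'a' from first, 'j' from second => "aj"
  Position 2: 'a' from first, 'g' from second => "ag"
Result: biajag

biajag


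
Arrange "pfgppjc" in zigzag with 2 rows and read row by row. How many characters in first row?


Zigzag "pfgppjc" into 2 rows:
Placing characters:
  'p' => row 0
  'f' => row 1
  'g' => row 0
  'p' => row 1
  'p' => row 0
  'j' => row 1
  'c' => row 0
Rows:
  Row 0: "pgpc"
  Row 1: "fpj"
First row length: 4

4


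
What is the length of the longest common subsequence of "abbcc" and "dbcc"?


LCS of "abbcc" and "dbcc"
DP table:
           d    b    c    c
      0    0    0    0    0
  a   0    0    0    0    0
  b   0    0    1    1    1
  b   0    0    1    1    1
  c   0    0    1    2    2
  c   0    0    1    2    3
LCS length = dp[5][4] = 3

3


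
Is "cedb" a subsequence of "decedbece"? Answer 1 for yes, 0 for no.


Check if "cedb" is a subsequence of "decedbece"
Greedy scan:
  Position 0 ('d'): no match needed
  Position 1 ('e'): no match needed
  Position 2 ('c'): matches sub[0] = 'c'
  Position 3 ('e'): matches sub[1] = 'e'
  Position 4 ('d'): matches sub[2] = 'd'
  Position 5 ('b'): matches sub[3] = 'b'
  Position 6 ('e'): no match needed
  Position 7 ('c'): no match needed
  Position 8 ('e'): no match needed
All 4 characters matched => is a subsequence

1


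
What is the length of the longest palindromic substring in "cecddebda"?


Input: "cecddebda"
Checking substrings for palindromes:
  [0:3] "cec" (len 3) => palindrome
  [3:5] "dd" (len 2) => palindrome
Longest palindromic substring: "cec" with length 3

3


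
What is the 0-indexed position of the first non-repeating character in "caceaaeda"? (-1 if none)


Input: caceaaeda
Character frequencies:
  'a': 4
  'c': 2
  'd': 1
  'e': 2
Scanning left to right for freq == 1:
  Position 0 ('c'): freq=2, skip
  Position 1 ('a'): freq=4, skip
  Position 2 ('c'): freq=2, skip
  Position 3 ('e'): freq=2, skip
  Position 4 ('a'): freq=4, skip
  Position 5 ('a'): freq=4, skip
  Position 6 ('e'): freq=2, skip
  Position 7 ('d'): unique! => answer = 7

7


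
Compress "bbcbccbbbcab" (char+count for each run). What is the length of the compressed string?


Input: bbcbccbbbcab
Runs:
  'b' x 2 => "b2"
  'c' x 1 => "c1"
  'b' x 1 => "b1"
  'c' x 2 => "c2"
  'b' x 3 => "b3"
  'c' x 1 => "c1"
  'a' x 1 => "a1"
  'b' x 1 => "b1"
Compressed: "b2c1b1c2b3c1a1b1"
Compressed length: 16

16


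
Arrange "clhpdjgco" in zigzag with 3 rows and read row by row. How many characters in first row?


Zigzag "clhpdjgco" into 3 rows:
Placing characters:
  'c' => row 0
  'l' => row 1
  'h' => row 2
  'p' => row 1
  'd' => row 0
  'j' => row 1
  'g' => row 2
  'c' => row 1
  'o' => row 0
Rows:
  Row 0: "cdo"
  Row 1: "lpjc"
  Row 2: "hg"
First row length: 3

3


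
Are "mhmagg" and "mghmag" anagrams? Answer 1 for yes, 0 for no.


Strings: "mhmagg", "mghmag"
Sorted first:  agghmm
Sorted second: agghmm
Sorted forms match => anagrams

1


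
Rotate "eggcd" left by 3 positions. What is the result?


Input: "eggcd", rotate left by 3
First 3 characters: "egg"
Remaining characters: "cd"
Concatenate remaining + first: "cd" + "egg" = "cdegg"

cdegg


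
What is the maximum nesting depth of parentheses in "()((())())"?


Input: "()((())())"
Tracking depth:
  Position 0 '(': depth becomes 1
  Position 1 ')': depth becomes 0
  Position 2 '(': depth becomes 1
  Position 3 '(': depth becomes 2
  Position 4 '(': depth becomes 3
  Position 5 ')': depth becomes 2
  Position 6 ')': depth becomes 1
  Position 7 '(': depth becomes 2
  Position 8 ')': depth becomes 1
  Position 9 ')': depth becomes 0
Maximum depth reached: 3

3


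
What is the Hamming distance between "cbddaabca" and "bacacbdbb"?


Comparing "cbddaabca" and "bacacbdbb" position by position:
  Position 0: 'c' vs 'b' => differ
  Position 1: 'b' vs 'a' => differ
  Position 2: 'd' vs 'c' => differ
  Position 3: 'd' vs 'a' => differ
  Position 4: 'a' vs 'c' => differ
  Position 5: 'a' vs 'b' => differ
  Position 6: 'b' vs 'd' => differ
  Position 7: 'c' vs 'b' => differ
  Position 8: 'a' vs 'b' => differ
Total differences (Hamming distance): 9

9


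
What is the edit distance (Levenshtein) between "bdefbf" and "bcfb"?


Computing edit distance: "bdefbf" -> "bcfb"
DP table:
           b    c    f    b
      0    1    2    3    4
  b   1    0    1    2    3
  d   2    1    1    2    3
  e   3    2    2    2    3
  f   4    3    3    2    3
  b   5    4    4    3    2
  f   6    5    5    4    3
Edit distance = dp[6][4] = 3

3


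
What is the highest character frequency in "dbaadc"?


Input: dbaadc
Character counts:
  'a': 2
  'b': 1
  'c': 1
  'd': 2
Maximum frequency: 2

2


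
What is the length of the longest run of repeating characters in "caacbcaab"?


Input: "caacbcaab"
Scanning for longest run:
  Position 1 ('a'): new char, reset run to 1
  Position 2 ('a'): continues run of 'a', length=2
  Position 3 ('c'): new char, reset run to 1
  Position 4 ('b'): new char, reset run to 1
  Position 5 ('c'): new char, reset run to 1
  Position 6 ('a'): new char, reset run to 1
  Position 7 ('a'): continues run of 'a', length=2
  Position 8 ('b'): new char, reset run to 1
Longest run: 'a' with length 2

2


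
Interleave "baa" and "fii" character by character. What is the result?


Interleaving "baa" and "fii":
  Position 0: 'b' from first, 'f' from second => "bf"
  Position 1: 'a' from first, 'i' from second => "ai"
  Position 2: 'a' from first, 'i' from second => "ai"
Result: bfaiai

bfaiai


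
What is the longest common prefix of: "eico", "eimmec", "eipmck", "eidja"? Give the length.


Words: eico, eimmec, eipmck, eidja
  Position 0: all 'e' => match
  Position 1: all 'i' => match
  Position 2: ('c', 'm', 'p', 'd') => mismatch, stop
LCP = "ei" (length 2)

2


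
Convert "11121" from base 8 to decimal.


Input: "11121" in base 8
Positional expansion:
  Digit '1' (value 1) x 8^4 = 4096
  Digit '1' (value 1) x 8^3 = 512
  Digit '1' (value 1) x 8^2 = 64
  Digit '2' (value 2) x 8^1 = 16
  Digit '1' (value 1) x 8^0 = 1
Sum = 4689

4689


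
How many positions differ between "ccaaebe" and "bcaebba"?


Comparing "ccaaebe" and "bcaebba" position by position:
  Position 0: 'c' vs 'b' => DIFFER
  Position 1: 'c' vs 'c' => same
  Position 2: 'a' vs 'a' => same
  Position 3: 'a' vs 'e' => DIFFER
  Position 4: 'e' vs 'b' => DIFFER
  Position 5: 'b' vs 'b' => same
  Position 6: 'e' vs 'a' => DIFFER
Positions that differ: 4

4


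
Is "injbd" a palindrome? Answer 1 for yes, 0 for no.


Input: injbd
Reversed: dbjni
  Compare pos 0 ('i') with pos 4 ('d'): MISMATCH
  Compare pos 1 ('n') with pos 3 ('b'): MISMATCH
Result: not a palindrome

0


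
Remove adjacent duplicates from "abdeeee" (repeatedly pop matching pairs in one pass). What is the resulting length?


Input: abdeeee
Stack-based adjacent duplicate removal:
  Read 'a': push. Stack: a
  Read 'b': push. Stack: ab
  Read 'd': push. Stack: abd
  Read 'e': push. Stack: abde
  Read 'e': matches stack top 'e' => pop. Stack: abd
  Read 'e': push. Stack: abde
  Read 'e': matches stack top 'e' => pop. Stack: abd
Final stack: "abd" (length 3)

3


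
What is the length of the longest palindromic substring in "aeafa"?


Input: "aeafa"
Checking substrings for palindromes:
  [0:3] "aea" (len 3) => palindrome
  [2:5] "afa" (len 3) => palindrome
Longest palindromic substring: "aea" with length 3

3


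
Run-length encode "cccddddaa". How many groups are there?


Input: cccddddaa
Scanning for consecutive runs:
  Group 1: 'c' x 3 (positions 0-2)
  Group 2: 'd' x 4 (positions 3-6)
  Group 3: 'a' x 2 (positions 7-8)
Total groups: 3

3


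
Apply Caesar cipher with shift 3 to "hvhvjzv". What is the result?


Caesar cipher: shift "hvhvjzv" by 3
  'h' (pos 7) + 3 = pos 10 = 'k'
  'v' (pos 21) + 3 = pos 24 = 'y'
  'h' (pos 7) + 3 = pos 10 = 'k'
  'v' (pos 21) + 3 = pos 24 = 'y'
  'j' (pos 9) + 3 = pos 12 = 'm'
  'z' (pos 25) + 3 = pos 2 = 'c'
  'v' (pos 21) + 3 = pos 24 = 'y'
Result: kykymcy

kykymcy


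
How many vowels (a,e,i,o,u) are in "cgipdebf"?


Input: cgipdebf
Checking each character:
  'c' at position 0: consonant
  'g' at position 1: consonant
  'i' at position 2: vowel (running total: 1)
  'p' at position 3: consonant
  'd' at position 4: consonant
  'e' at position 5: vowel (running total: 2)
  'b' at position 6: consonant
  'f' at position 7: consonant
Total vowels: 2

2


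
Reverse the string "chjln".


Input: chjln
Reading characters right to left:
  Position 4: 'n'
  Position 3: 'l'
  Position 2: 'j'
  Position 1: 'h'
  Position 0: 'c'
Reversed: nljhc

nljhc


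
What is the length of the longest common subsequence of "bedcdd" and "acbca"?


LCS of "bedcdd" and "acbca"
DP table:
           a    c    b    c    a
      0    0    0    0    0    0
  b   0    0    0    1    1    1
  e   0    0    0    1    1    1
  d   0    0    0    1    1    1
  c   0    0    1    1    2    2
  d   0    0    1    1    2    2
  d   0    0    1    1    2    2
LCS length = dp[6][5] = 2

2


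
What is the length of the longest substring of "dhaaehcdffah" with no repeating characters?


Input: "dhaaehcdffah"
Sliding window (track last position of each char):
  Position 0 ('d'): window [0,0] length 1 -- new best
  Position 1 ('h'): window [0,1] length 2 -- new best
  Position 2 ('a'): window [0,2] length 3 -- new best
  Position 3 ('a'): repeat (last at 2), move window start to 3
  Position 3 ('a'): window [3,3] length 1
  Position 4 ('e'): window [3,4] length 2
  Position 5 ('h'): window [3,5] length 3
  Position 6 ('c'): window [3,6] length 4 -- new best
  Position 7 ('d'): window [3,7] length 5 -- new best
  Position 8 ('f'): window [3,8] length 6 -- new best
  Position 9 ('f'): repeat (last at 8), move window start to 9
  Position 9 ('f'): window [9,9] length 1
  Position 10 ('a'): window [9,10] length 2
  Position 11 ('h'): window [9,11] length 3
Longest substring with no repeats: "aehcdf" with length 6

6


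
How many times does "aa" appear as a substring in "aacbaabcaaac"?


Searching for "aa" in "aacbaabcaaac"
Scanning each position:
  Position 0: "aa" => MATCH
  Position 1: "ac" => no
  Position 2: "cb" => no
  Position 3: "ba" => no
  Position 4: "aa" => MATCH
  Position 5: "ab" => no
  Position 6: "bc" => no
  Position 7: "ca" => no
  Position 8: "aa" => MATCH
  Position 9: "aa" => MATCH
  Position 10: "ac" => no
Total occurrences: 4

4


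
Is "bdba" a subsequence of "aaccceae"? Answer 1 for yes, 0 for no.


Check if "bdba" is a subsequence of "aaccceae"
Greedy scan:
  Position 0 ('a'): no match needed
  Position 1 ('a'): no match needed
  Position 2 ('c'): no match needed
  Position 3 ('c'): no match needed
  Position 4 ('c'): no match needed
  Position 5 ('e'): no match needed
  Position 6 ('a'): no match needed
  Position 7 ('e'): no match needed
Only matched 0/4 characters => not a subsequence

0


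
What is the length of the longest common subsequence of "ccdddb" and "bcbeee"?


LCS of "ccdddb" and "bcbeee"
DP table:
           b    c    b    e    e    e
      0    0    0    0    0    0    0
  c   0    0    1    1    1    1    1
  c   0    0    1    1    1    1    1
  d   0    0    1    1    1    1    1
  d   0    0    1    1    1    1    1
  d   0    0    1    1    1    1    1
  b   0    1    1    2    2    2    2
LCS length = dp[6][6] = 2

2


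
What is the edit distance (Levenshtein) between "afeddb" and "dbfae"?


Computing edit distance: "afeddb" -> "dbfae"
DP table:
           d    b    f    a    e
      0    1    2    3    4    5
  a   1    1    2    3    3    4
  f   2    2    2    2    3    4
  e   3    3    3    3    3    3
  d   4    3    4    4    4    4
  d   5    4    4    5    5    5
  b   6    5    4    5    6    6
Edit distance = dp[6][5] = 6

6


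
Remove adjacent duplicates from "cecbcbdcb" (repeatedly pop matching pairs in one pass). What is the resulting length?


Input: cecbcbdcb
Stack-based adjacent duplicate removal:
  Read 'c': push. Stack: c
  Read 'e': push. Stack: ce
  Read 'c': push. Stack: cec
  Read 'b': push. Stack: cecb
  Read 'c': push. Stack: cecbc
  Read 'b': push. Stack: cecbcb
  Read 'd': push. Stack: cecbcbd
  Read 'c': push. Stack: cecbcbdc
  Read 'b': push. Stack: cecbcbdcb
Final stack: "cecbcbdcb" (length 9)

9


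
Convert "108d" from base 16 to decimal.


Input: "108d" in base 16
Positional expansion:
  Digit '1' (value 1) x 16^3 = 4096
  Digit '0' (value 0) x 16^2 = 0
  Digit '8' (value 8) x 16^1 = 128
  Digit 'd' (value 13) x 16^0 = 13
Sum = 4237

4237


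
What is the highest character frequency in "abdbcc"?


Input: abdbcc
Character counts:
  'a': 1
  'b': 2
  'c': 2
  'd': 1
Maximum frequency: 2

2


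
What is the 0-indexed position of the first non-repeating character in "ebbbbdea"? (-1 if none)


Input: ebbbbdea
Character frequencies:
  'a': 1
  'b': 4
  'd': 1
  'e': 2
Scanning left to right for freq == 1:
  Position 0 ('e'): freq=2, skip
  Position 1 ('b'): freq=4, skip
  Position 2 ('b'): freq=4, skip
  Position 3 ('b'): freq=4, skip
  Position 4 ('b'): freq=4, skip
  Position 5 ('d'): unique! => answer = 5

5


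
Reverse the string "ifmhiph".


Input: ifmhiph
Reading characters right to left:
  Position 6: 'h'
  Position 5: 'p'
  Position 4: 'i'
  Position 3: 'h'
  Position 2: 'm'
  Position 1: 'f'
  Position 0: 'i'
Reversed: hpihmfi

hpihmfi


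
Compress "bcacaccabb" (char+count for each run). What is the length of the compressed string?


Input: bcacaccabb
Runs:
  'b' x 1 => "b1"
  'c' x 1 => "c1"
  'a' x 1 => "a1"
  'c' x 1 => "c1"
  'a' x 1 => "a1"
  'c' x 2 => "c2"
  'a' x 1 => "a1"
  'b' x 2 => "b2"
Compressed: "b1c1a1c1a1c2a1b2"
Compressed length: 16

16


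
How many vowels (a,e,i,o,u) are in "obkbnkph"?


Input: obkbnkph
Checking each character:
  'o' at position 0: vowel (running total: 1)
  'b' at position 1: consonant
  'k' at position 2: consonant
  'b' at position 3: consonant
  'n' at position 4: consonant
  'k' at position 5: consonant
  'p' at position 6: consonant
  'h' at position 7: consonant
Total vowels: 1

1


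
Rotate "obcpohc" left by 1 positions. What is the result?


Input: "obcpohc", rotate left by 1
First 1 characters: "o"
Remaining characters: "bcpohc"
Concatenate remaining + first: "bcpohc" + "o" = "bcpohco"

bcpohco


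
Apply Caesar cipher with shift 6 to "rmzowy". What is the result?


Caesar cipher: shift "rmzowy" by 6
  'r' (pos 17) + 6 = pos 23 = 'x'
  'm' (pos 12) + 6 = pos 18 = 's'
  'z' (pos 25) + 6 = pos 5 = 'f'
  'o' (pos 14) + 6 = pos 20 = 'u'
  'w' (pos 22) + 6 = pos 2 = 'c'
  'y' (pos 24) + 6 = pos 4 = 'e'
Result: xsfuce

xsfuce


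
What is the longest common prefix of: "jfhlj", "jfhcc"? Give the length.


Words: jfhlj, jfhcc
  Position 0: all 'j' => match
  Position 1: all 'f' => match
  Position 2: all 'h' => match
  Position 3: ('l', 'c') => mismatch, stop
LCP = "jfh" (length 3)

3


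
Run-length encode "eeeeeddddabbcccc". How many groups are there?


Input: eeeeeddddabbcccc
Scanning for consecutive runs:
  Group 1: 'e' x 5 (positions 0-4)
  Group 2: 'd' x 4 (positions 5-8)
  Group 3: 'a' x 1 (positions 9-9)
  Group 4: 'b' x 2 (positions 10-11)
  Group 5: 'c' x 4 (positions 12-15)
Total groups: 5

5


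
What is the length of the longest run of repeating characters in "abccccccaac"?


Input: "abccccccaac"
Scanning for longest run:
  Position 1 ('b'): new char, reset run to 1
  Position 2 ('c'): new char, reset run to 1
  Position 3 ('c'): continues run of 'c', length=2
  Position 4 ('c'): continues run of 'c', length=3
  Position 5 ('c'): continues run of 'c', length=4
  Position 6 ('c'): continues run of 'c', length=5
  Position 7 ('c'): continues run of 'c', length=6
  Position 8 ('a'): new char, reset run to 1
  Position 9 ('a'): continues run of 'a', length=2
  Position 10 ('c'): new char, reset run to 1
Longest run: 'c' with length 6

6


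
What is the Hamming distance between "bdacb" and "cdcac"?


Comparing "bdacb" and "cdcac" position by position:
  Position 0: 'b' vs 'c' => differ
  Position 1: 'd' vs 'd' => same
  Position 2: 'a' vs 'c' => differ
  Position 3: 'c' vs 'a' => differ
  Position 4: 'b' vs 'c' => differ
Total differences (Hamming distance): 4

4


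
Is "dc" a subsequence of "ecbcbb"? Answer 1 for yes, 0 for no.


Check if "dc" is a subsequence of "ecbcbb"
Greedy scan:
  Position 0 ('e'): no match needed
  Position 1 ('c'): no match needed
  Position 2 ('b'): no match needed
  Position 3 ('c'): no match needed
  Position 4 ('b'): no match needed
  Position 5 ('b'): no match needed
Only matched 0/2 characters => not a subsequence

0


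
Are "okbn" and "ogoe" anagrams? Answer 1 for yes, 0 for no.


Strings: "okbn", "ogoe"
Sorted first:  bkno
Sorted second: egoo
Differ at position 0: 'b' vs 'e' => not anagrams

0


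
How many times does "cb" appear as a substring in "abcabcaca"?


Searching for "cb" in "abcabcaca"
Scanning each position:
  Position 0: "ab" => no
  Position 1: "bc" => no
  Position 2: "ca" => no
  Position 3: "ab" => no
  Position 4: "bc" => no
  Position 5: "ca" => no
  Position 6: "ac" => no
  Position 7: "ca" => no
Total occurrences: 0

0


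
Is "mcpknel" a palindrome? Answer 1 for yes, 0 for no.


Input: mcpknel
Reversed: lenkpcm
  Compare pos 0 ('m') with pos 6 ('l'): MISMATCH
  Compare pos 1 ('c') with pos 5 ('e'): MISMATCH
  Compare pos 2 ('p') with pos 4 ('n'): MISMATCH
Result: not a palindrome

0


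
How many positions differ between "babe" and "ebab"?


Comparing "babe" and "ebab" position by position:
  Position 0: 'b' vs 'e' => DIFFER
  Position 1: 'a' vs 'b' => DIFFER
  Position 2: 'b' vs 'a' => DIFFER
  Position 3: 'e' vs 'b' => DIFFER
Positions that differ: 4

4


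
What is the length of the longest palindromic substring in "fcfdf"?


Input: "fcfdf"
Checking substrings for palindromes:
  [0:3] "fcf" (len 3) => palindrome
  [2:5] "fdf" (len 3) => palindrome
Longest palindromic substring: "fcf" with length 3

3


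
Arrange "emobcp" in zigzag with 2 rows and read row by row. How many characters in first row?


Zigzag "emobcp" into 2 rows:
Placing characters:
  'e' => row 0
  'm' => row 1
  'o' => row 0
  'b' => row 1
  'c' => row 0
  'p' => row 1
Rows:
  Row 0: "eoc"
  Row 1: "mbp"
First row length: 3

3


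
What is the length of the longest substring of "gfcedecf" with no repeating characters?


Input: "gfcedecf"
Sliding window (track last position of each char):
  Position 0 ('g'): window [0,0] length 1 -- new best
  Position 1 ('f'): window [0,1] length 2 -- new best
  Position 2 ('c'): window [0,2] length 3 -- new best
  Position 3 ('e'): window [0,3] length 4 -- new best
  Position 4 ('d'): window [0,4] length 5 -- new best
  Position 5 ('e'): repeat (last at 3), move window start to 4
  Position 5 ('e'): window [4,5] length 2
  Position 6 ('c'): window [4,6] length 3
  Position 7 ('f'): window [4,7] length 4
Longest substring with no repeats: "gfced" with length 5

5


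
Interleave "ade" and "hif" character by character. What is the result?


Interleaving "ade" and "hif":
  Position 0: 'a' from first, 'h' from second => "ah"
  Position 1: 'd' from first, 'i' from second => "di"
  Position 2: 'e' from first, 'f' from second => "ef"
Result: ahdief

ahdief


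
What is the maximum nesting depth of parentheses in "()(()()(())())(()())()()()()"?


Input: "()(()()(())())(()())()()()()"
Tracking depth:
  Position 0 '(': depth becomes 1
  Position 1 ')': depth becomes 0
  Position 2 '(': depth becomes 1
  Position 3 '(': depth becomes 2
  Position 4 ')': depth becomes 1
  Position 5 '(': depth becomes 2
  Position 6 ')': depth becomes 1
  Position 7 '(': depth becomes 2
  Position 8 '(': depth becomes 3
  Position 9 ')': depth becomes 2
  Position 10 ')': depth becomes 1
  Position 11 '(': depth becomes 2
  Position 12 ')': depth becomes 1
  Position 13 ')': depth becomes 0
  Position 14 '(': depth becomes 1
  Position 15 '(': depth becomes 2
  Position 16 ')': depth becomes 1
  Position 17 '(': depth becomes 2
  Position 18 ')': depth becomes 1
  Position 19 ')': depth becomes 0
  Position 20 '(': depth becomes 1
  Position 21 ')': depth becomes 0
  Position 22 '(': depth becomes 1
  Position 23 ')': depth becomes 0
  Position 24 '(': depth becomes 1
  Position 25 ')': depth becomes 0
  Position 26 '(': depth becomes 1
  Position 27 ')': depth becomes 0
Maximum depth reached: 3

3


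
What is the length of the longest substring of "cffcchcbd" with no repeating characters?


Input: "cffcchcbd"
Sliding window (track last position of each char):
  Position 0 ('c'): window [0,0] length 1 -- new best
  Position 1 ('f'): window [0,1] length 2 -- new best
  Position 2 ('f'): repeat (last at 1), move window start to 2
  Position 2 ('f'): window [2,2] length 1
  Position 3 ('c'): window [2,3] length 2
  Position 4 ('c'): repeat (last at 3), move window start to 4
  Position 4 ('c'): window [4,4] length 1
  Position 5 ('h'): window [4,5] length 2
  Position 6 ('c'): repeat (last at 4), move window start to 5
  Position 6 ('c'): window [5,6] length 2
  Position 7 ('b'): window [5,7] length 3 -- new best
  Position 8 ('d'): window [5,8] length 4 -- new best
Longest substring with no repeats: "hcbd" with length 4

4


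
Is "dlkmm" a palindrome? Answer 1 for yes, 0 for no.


Input: dlkmm
Reversed: mmkld
  Compare pos 0 ('d') with pos 4 ('m'): MISMATCH
  Compare pos 1 ('l') with pos 3 ('m'): MISMATCH
Result: not a palindrome

0


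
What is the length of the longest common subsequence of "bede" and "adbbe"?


LCS of "bede" and "adbbe"
DP table:
           a    d    b    b    e
      0    0    0    0    0    0
  b   0    0    0    1    1    1
  e   0    0    0    1    1    2
  d   0    0    1    1    1    2
  e   0    0    1    1    1    2
LCS length = dp[4][5] = 2

2


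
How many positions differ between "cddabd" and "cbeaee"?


Comparing "cddabd" and "cbeaee" position by position:
  Position 0: 'c' vs 'c' => same
  Position 1: 'd' vs 'b' => DIFFER
  Position 2: 'd' vs 'e' => DIFFER
  Position 3: 'a' vs 'a' => same
  Position 4: 'b' vs 'e' => DIFFER
  Position 5: 'd' vs 'e' => DIFFER
Positions that differ: 4

4


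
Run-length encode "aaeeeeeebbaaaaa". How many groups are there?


Input: aaeeeeeebbaaaaa
Scanning for consecutive runs:
  Group 1: 'a' x 2 (positions 0-1)
  Group 2: 'e' x 6 (positions 2-7)
  Group 3: 'b' x 2 (positions 8-9)
  Group 4: 'a' x 5 (positions 10-14)
Total groups: 4

4


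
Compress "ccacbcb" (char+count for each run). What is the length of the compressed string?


Input: ccacbcb
Runs:
  'c' x 2 => "c2"
  'a' x 1 => "a1"
  'c' x 1 => "c1"
  'b' x 1 => "b1"
  'c' x 1 => "c1"
  'b' x 1 => "b1"
Compressed: "c2a1c1b1c1b1"
Compressed length: 12

12


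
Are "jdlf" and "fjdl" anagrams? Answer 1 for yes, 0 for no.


Strings: "jdlf", "fjdl"
Sorted first:  dfjl
Sorted second: dfjl
Sorted forms match => anagrams

1


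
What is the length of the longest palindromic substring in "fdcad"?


Input: "fdcad"
Checking substrings for palindromes:
  No multi-char palindromic substrings found
Longest palindromic substring: "f" with length 1

1


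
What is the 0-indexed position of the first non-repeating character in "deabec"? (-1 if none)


Input: deabec
Character frequencies:
  'a': 1
  'b': 1
  'c': 1
  'd': 1
  'e': 2
Scanning left to right for freq == 1:
  Position 0 ('d'): unique! => answer = 0

0


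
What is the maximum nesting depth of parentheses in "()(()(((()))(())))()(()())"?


Input: "()(()(((()))(())))()(()())"
Tracking depth:
  Position 0 '(': depth becomes 1
  Position 1 ')': depth becomes 0
  Position 2 '(': depth becomes 1
  Position 3 '(': depth becomes 2
  Position 4 ')': depth becomes 1
  Position 5 '(': depth becomes 2
  Position 6 '(': depth becomes 3
  Position 7 '(': depth becomes 4
  Position 8 '(': depth becomes 5
  Position 9 ')': depth becomes 4
  Position 10 ')': depth becomes 3
  Position 11 ')': depth becomes 2
  Position 12 '(': depth becomes 3
  Position 13 '(': depth becomes 4
  Position 14 ')': depth becomes 3
  Position 15 ')': depth becomes 2
  Position 16 ')': depth becomes 1
  Position 17 ')': depth becomes 0
  Position 18 '(': depth becomes 1
  Position 19 ')': depth becomes 0
  Position 20 '(': depth becomes 1
  Position 21 '(': depth becomes 2
  Position 22 ')': depth becomes 1
  Position 23 '(': depth becomes 2
  Position 24 ')': depth becomes 1
  Position 25 ')': depth becomes 0
Maximum depth reached: 5

5


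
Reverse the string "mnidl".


Input: mnidl
Reading characters right to left:
  Position 4: 'l'
  Position 3: 'd'
  Position 2: 'i'
  Position 1: 'n'
  Position 0: 'm'
Reversed: ldinm

ldinm


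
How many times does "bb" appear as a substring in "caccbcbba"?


Searching for "bb" in "caccbcbba"
Scanning each position:
  Position 0: "ca" => no
  Position 1: "ac" => no
  Position 2: "cc" => no
  Position 3: "cb" => no
  Position 4: "bc" => no
  Position 5: "cb" => no
  Position 6: "bb" => MATCH
  Position 7: "ba" => no
Total occurrences: 1

1


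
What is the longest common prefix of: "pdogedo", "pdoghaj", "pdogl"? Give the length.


Words: pdogedo, pdoghaj, pdogl
  Position 0: all 'p' => match
  Position 1: all 'd' => match
  Position 2: all 'o' => match
  Position 3: all 'g' => match
  Position 4: ('e', 'h', 'l') => mismatch, stop
LCP = "pdog" (length 4)

4


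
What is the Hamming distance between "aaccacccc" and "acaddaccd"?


Comparing "aaccacccc" and "acaddaccd" position by position:
  Position 0: 'a' vs 'a' => same
  Position 1: 'a' vs 'c' => differ
  Position 2: 'c' vs 'a' => differ
  Position 3: 'c' vs 'd' => differ
  Position 4: 'a' vs 'd' => differ
  Position 5: 'c' vs 'a' => differ
  Position 6: 'c' vs 'c' => same
  Position 7: 'c' vs 'c' => same
  Position 8: 'c' vs 'd' => differ
Total differences (Hamming distance): 6

6


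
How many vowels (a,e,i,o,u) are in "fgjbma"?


Input: fgjbma
Checking each character:
  'f' at position 0: consonant
  'g' at position 1: consonant
  'j' at position 2: consonant
  'b' at position 3: consonant
  'm' at position 4: consonant
  'a' at position 5: vowel (running total: 1)
Total vowels: 1

1


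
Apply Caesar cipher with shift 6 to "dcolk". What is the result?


Caesar cipher: shift "dcolk" by 6
  'd' (pos 3) + 6 = pos 9 = 'j'
  'c' (pos 2) + 6 = pos 8 = 'i'
  'o' (pos 14) + 6 = pos 20 = 'u'
  'l' (pos 11) + 6 = pos 17 = 'r'
  'k' (pos 10) + 6 = pos 16 = 'q'
Result: jiurq

jiurq


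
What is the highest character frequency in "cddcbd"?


Input: cddcbd
Character counts:
  'b': 1
  'c': 2
  'd': 3
Maximum frequency: 3

3


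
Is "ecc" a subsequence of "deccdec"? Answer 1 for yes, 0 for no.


Check if "ecc" is a subsequence of "deccdec"
Greedy scan:
  Position 0 ('d'): no match needed
  Position 1 ('e'): matches sub[0] = 'e'
  Position 2 ('c'): matches sub[1] = 'c'
  Position 3 ('c'): matches sub[2] = 'c'
  Position 4 ('d'): no match needed
  Position 5 ('e'): no match needed
  Position 6 ('c'): no match needed
All 3 characters matched => is a subsequence

1


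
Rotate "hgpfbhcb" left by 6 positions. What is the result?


Input: "hgpfbhcb", rotate left by 6
First 6 characters: "hgpfbh"
Remaining characters: "cb"
Concatenate remaining + first: "cb" + "hgpfbh" = "cbhgpfbh"

cbhgpfbh


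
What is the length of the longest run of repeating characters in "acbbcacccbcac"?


Input: "acbbcacccbcac"
Scanning for longest run:
  Position 1 ('c'): new char, reset run to 1
  Position 2 ('b'): new char, reset run to 1
  Position 3 ('b'): continues run of 'b', length=2
  Position 4 ('c'): new char, reset run to 1
  Position 5 ('a'): new char, reset run to 1
  Position 6 ('c'): new char, reset run to 1
  Position 7 ('c'): continues run of 'c', length=2
  Position 8 ('c'): continues run of 'c', length=3
  Position 9 ('b'): new char, reset run to 1
  Position 10 ('c'): new char, reset run to 1
  Position 11 ('a'): new char, reset run to 1
  Position 12 ('c'): new char, reset run to 1
Longest run: 'c' with length 3

3
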